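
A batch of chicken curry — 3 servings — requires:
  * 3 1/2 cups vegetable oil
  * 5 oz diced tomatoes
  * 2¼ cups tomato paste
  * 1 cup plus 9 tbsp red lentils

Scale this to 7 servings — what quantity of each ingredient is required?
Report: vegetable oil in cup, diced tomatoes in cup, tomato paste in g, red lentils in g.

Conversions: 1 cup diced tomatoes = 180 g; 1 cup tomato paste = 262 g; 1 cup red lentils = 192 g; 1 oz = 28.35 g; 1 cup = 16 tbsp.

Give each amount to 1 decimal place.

Scaling factor: 7/3.
vegetable oil: 3.5 cup × 7/3 ≈ 8.2 cup
diced tomatoes: 5 oz × 7/3 × 28.35 g/oz ÷ 180 g/cup ≈ 1.8 cup
tomato paste: 2.25 cup × 7/3 × 262 g/cup = 1375.5 g
red lentils: (1 cup + 9 tbsp = 1.5625 cup) × 7/3 × 192 g/cup = 700.0 g

vegetable oil: 8.2 cup; diced tomatoes: 1.8 cup; tomato paste: 1375.5 g; red lentils: 700.0 g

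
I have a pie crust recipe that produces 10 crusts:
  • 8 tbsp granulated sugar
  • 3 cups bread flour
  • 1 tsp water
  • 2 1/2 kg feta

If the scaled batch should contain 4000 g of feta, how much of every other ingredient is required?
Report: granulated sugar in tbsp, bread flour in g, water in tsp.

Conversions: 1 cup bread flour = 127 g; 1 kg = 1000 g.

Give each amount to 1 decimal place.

granulated sugar: 12.8 tbsp; bread flour: 609.6 g; water: 1.6 tsp

The original recipe has 2500 g of feta, so the scaling factor is 4000 ÷ 2500 = 8/5 = 1.6.
granulated sugar: 8 tbsp × 8/5 = 12.8 tbsp
bread flour: 3 cup × 8/5 × 127 g/cup = 609.6 g
water: 1 tsp × 8/5 = 1.6 tsp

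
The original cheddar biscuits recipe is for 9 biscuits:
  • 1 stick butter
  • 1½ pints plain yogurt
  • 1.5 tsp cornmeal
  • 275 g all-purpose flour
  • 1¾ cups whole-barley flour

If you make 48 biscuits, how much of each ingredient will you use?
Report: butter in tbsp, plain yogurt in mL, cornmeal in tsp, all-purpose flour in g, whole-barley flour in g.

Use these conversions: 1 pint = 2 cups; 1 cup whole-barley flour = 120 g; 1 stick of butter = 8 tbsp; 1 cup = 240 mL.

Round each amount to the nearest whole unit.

butter: 43 tbsp; plain yogurt: 3840 mL; cornmeal: 8 tsp; all-purpose flour: 1467 g; whole-barley flour: 1120 g

Scaling factor: 48/9 = 16/3.
butter: 1 stick × 16/3 × 8 tbsp/stick ≈ 43 tbsp
plain yogurt: 1.5 pint × 16/3 × 2 cup/pint × 240 mL/cup = 3840 mL
cornmeal: 1.5 tsp × 16/3 = 8 tsp
all-purpose flour: 275 g × 16/3 ≈ 1467 g
whole-barley flour: 1.75 cup × 16/3 × 120 g/cup = 1120 g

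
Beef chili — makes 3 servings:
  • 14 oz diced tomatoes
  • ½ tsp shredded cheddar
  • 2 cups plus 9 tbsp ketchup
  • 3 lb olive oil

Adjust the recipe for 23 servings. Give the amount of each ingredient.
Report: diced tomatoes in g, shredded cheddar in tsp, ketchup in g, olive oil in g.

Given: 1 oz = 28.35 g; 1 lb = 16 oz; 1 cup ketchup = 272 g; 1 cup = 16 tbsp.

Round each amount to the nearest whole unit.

diced tomatoes: 3043 g; shredded cheddar: 4 tsp; ketchup: 5344 g; olive oil: 10433 g

Scaling factor: 23/3.
diced tomatoes: 14 oz × 23/3 × 28.35 g/oz ≈ 3043 g
shredded cheddar: 0.5 tsp × 23/3 ≈ 4 tsp
ketchup: (2 cup + 9 tbsp = 2.5625 cup) × 23/3 × 272 g/cup ≈ 5344 g
olive oil: 3 lb × 23/3 × 16 oz/lb × 28.35 g/oz ≈ 10433 g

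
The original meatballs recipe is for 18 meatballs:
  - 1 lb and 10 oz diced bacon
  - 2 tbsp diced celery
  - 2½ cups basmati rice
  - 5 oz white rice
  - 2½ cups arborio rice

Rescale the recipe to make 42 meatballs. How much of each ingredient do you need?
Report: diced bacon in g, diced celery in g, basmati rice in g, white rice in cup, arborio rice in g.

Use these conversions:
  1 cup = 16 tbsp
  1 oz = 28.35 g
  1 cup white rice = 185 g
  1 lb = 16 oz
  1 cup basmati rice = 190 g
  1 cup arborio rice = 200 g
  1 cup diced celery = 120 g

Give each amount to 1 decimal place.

diced bacon: 1719.9 g; diced celery: 35.0 g; basmati rice: 1108.3 g; white rice: 1.8 cup; arborio rice: 1166.7 g

Scaling factor: 42/18 = 7/3.
diced bacon: (1 lb + 10 oz = 1.625 lb) × 7/3 × 16 oz/lb × 28.35 g/oz = 1719.9 g
diced celery: 2 tbsp × 7/3 ÷ 16 tbsp/cup × 120 g/cup = 35.0 g
basmati rice: 2.5 cup × 7/3 × 190 g/cup ≈ 1108.3 g
white rice: 5 oz × 7/3 × 28.35 g/oz ÷ 185 g/cup ≈ 1.8 cup
arborio rice: 2.5 cup × 7/3 × 200 g/cup ≈ 1166.7 g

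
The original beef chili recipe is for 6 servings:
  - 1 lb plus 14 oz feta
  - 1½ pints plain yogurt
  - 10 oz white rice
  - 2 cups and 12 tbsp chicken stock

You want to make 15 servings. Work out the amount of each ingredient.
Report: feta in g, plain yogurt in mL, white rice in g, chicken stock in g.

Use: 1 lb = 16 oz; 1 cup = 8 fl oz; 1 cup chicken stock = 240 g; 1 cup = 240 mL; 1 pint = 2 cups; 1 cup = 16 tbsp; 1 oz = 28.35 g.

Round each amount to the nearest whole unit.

feta: 2126 g; plain yogurt: 1800 mL; white rice: 709 g; chicken stock: 1650 g

Scaling factor: 15/6 = 5/2 = 2.5.
feta: (1 lb + 14 oz = 1.875 lb) × 5/2 × 16 oz/lb × 28.35 g/oz ≈ 2126 g
plain yogurt: 1.5 pint × 5/2 × 2 cup/pint × 240 mL/cup = 1800 mL
white rice: 10 oz × 5/2 × 28.35 g/oz ≈ 709 g
chicken stock: (2 cup + 12 tbsp = 2.75 cup) × 5/2 × 240 g/cup = 1650 g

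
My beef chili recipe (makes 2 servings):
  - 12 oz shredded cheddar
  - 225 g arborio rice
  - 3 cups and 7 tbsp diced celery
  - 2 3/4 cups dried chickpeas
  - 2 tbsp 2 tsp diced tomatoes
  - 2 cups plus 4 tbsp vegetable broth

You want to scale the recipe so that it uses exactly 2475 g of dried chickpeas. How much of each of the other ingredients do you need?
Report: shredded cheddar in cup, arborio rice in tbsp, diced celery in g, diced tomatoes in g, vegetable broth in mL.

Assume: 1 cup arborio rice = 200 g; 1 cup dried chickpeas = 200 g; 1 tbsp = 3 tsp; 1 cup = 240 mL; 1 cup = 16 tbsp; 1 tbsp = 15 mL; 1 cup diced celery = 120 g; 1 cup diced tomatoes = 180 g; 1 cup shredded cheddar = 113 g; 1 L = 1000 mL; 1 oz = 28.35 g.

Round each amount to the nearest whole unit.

The original recipe has 550 g of dried chickpeas, so the scaling factor is 2475 ÷ 550 = 9/2 = 4.5.
shredded cheddar: 12 oz × 9/2 × 28.35 g/oz ÷ 113 g/cup ≈ 14 cup
arborio rice: 225 g × 9/2 ÷ 200 g/cup × 16 tbsp/cup = 81 tbsp
diced celery: (3 cup + 7 tbsp = 3.4375 cup) × 9/2 × 120 g/cup ≈ 1856 g
diced tomatoes: (2 tbsp + 2 tsp = 8/3 tbsp) × 9/2 ÷ 16 tbsp/cup × 180 g/cup = 135 g
vegetable broth: (2 cup + 4 tbsp = 2.25 cup) × 9/2 × 240 mL/cup = 2430 mL

shredded cheddar: 14 cup; arborio rice: 81 tbsp; diced celery: 1856 g; diced tomatoes: 135 g; vegetable broth: 2430 mL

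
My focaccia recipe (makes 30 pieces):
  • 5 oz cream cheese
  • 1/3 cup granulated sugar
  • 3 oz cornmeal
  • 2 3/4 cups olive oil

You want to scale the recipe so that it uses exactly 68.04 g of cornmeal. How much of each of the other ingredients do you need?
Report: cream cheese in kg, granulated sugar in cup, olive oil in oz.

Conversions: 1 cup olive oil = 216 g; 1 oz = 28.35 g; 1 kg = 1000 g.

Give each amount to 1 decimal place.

cream cheese: 0.1 kg; granulated sugar: 0.3 cup; olive oil: 16.8 oz

The original recipe has 85.05 g of cornmeal, so the scaling factor is 68.04 ÷ 85.05 = 4/5 = 0.8.
cream cheese: 5 oz × 4/5 × 28.35 g/oz ÷ 1000 g/kg ≈ 0.1 kg
granulated sugar: 1/3 cup × 4/5 ≈ 0.3 cup
olive oil: 2.75 cup × 4/5 × 216 g/cup ÷ 28.35 g/oz ≈ 16.8 oz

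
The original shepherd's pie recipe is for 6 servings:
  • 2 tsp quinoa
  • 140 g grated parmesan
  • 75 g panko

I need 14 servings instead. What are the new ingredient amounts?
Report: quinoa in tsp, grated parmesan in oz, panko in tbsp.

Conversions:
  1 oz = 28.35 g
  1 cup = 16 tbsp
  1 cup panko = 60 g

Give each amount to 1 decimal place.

quinoa: 4.7 tsp; grated parmesan: 11.5 oz; panko: 46.7 tbsp

Scaling factor: 14/6 = 7/3.
quinoa: 2 tsp × 7/3 ≈ 4.7 tsp
grated parmesan: 140 g × 7/3 ÷ 28.35 g/oz ≈ 11.5 oz
panko: 75 g × 7/3 ÷ 60 g/cup × 16 tbsp/cup ≈ 46.7 tbsp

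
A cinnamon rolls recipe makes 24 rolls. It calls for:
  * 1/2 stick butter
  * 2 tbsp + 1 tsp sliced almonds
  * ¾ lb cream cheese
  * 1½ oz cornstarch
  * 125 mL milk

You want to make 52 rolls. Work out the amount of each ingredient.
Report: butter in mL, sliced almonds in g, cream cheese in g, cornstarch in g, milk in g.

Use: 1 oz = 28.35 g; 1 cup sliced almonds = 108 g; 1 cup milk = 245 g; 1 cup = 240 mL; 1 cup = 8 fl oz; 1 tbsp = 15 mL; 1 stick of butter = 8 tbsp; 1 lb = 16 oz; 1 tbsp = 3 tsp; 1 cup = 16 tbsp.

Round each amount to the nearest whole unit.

butter: 130 mL; sliced almonds: 34 g; cream cheese: 737 g; cornstarch: 92 g; milk: 276 g

Scaling factor: 52/24 = 13/6.
butter: 0.5 stick × 13/6 × 8 tbsp/stick × 15 mL/tbsp = 130 mL
sliced almonds: (2 tbsp + 1 tsp = 7/3 tbsp) × 13/6 ÷ 16 tbsp/cup × 108 g/cup ≈ 34 g
cream cheese: 0.75 lb × 13/6 × 16 oz/lb × 28.35 g/oz ≈ 737 g
cornstarch: 1.5 oz × 13/6 × 28.35 g/oz ≈ 92 g
milk: 125 mL × 13/6 ÷ 240 mL/cup × 245 g/cup ≈ 276 g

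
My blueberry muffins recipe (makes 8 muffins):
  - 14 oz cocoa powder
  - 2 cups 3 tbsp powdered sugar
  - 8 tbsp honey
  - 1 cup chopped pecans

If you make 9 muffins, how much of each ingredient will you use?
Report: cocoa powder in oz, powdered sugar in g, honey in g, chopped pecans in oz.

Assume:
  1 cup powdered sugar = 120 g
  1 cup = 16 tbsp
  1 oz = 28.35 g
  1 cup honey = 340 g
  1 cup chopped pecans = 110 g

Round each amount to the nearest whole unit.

cocoa powder: 16 oz; powdered sugar: 295 g; honey: 191 g; chopped pecans: 4 oz

Scaling factor: 9/8 = 1.125.
cocoa powder: 14 oz × 9/8 ≈ 16 oz
powdered sugar: (2 cup + 3 tbsp = 2.1875 cup) × 9/8 × 120 g/cup ≈ 295 g
honey: 8 tbsp × 9/8 ÷ 16 tbsp/cup × 340 g/cup ≈ 191 g
chopped pecans: 1 cup × 9/8 × 110 g/cup ÷ 28.35 g/oz ≈ 4 oz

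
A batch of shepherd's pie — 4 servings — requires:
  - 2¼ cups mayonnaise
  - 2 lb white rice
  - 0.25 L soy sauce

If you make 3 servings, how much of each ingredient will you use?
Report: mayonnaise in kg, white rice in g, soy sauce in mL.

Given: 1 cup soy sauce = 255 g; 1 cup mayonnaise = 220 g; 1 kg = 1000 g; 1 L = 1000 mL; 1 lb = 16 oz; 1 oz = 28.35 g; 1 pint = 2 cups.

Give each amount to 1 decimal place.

mayonnaise: 0.4 kg; white rice: 680.4 g; soy sauce: 187.5 mL

Scaling factor: 3/4 = 0.75.
mayonnaise: 2.25 cup × 3/4 × 220 g/cup ÷ 1000 g/kg ≈ 0.4 kg
white rice: 2 lb × 3/4 × 16 oz/lb × 28.35 g/oz = 680.4 g
soy sauce: 0.25 L × 3/4 × 1000 mL/L = 187.5 mL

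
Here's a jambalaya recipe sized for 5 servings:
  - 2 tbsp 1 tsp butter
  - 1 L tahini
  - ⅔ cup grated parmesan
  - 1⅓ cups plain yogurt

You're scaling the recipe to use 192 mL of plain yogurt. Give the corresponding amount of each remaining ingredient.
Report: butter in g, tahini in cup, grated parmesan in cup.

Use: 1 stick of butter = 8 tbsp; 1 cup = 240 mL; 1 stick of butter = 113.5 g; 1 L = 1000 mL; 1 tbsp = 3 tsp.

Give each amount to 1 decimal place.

butter: 19.9 g; tahini: 2.5 cup; grated parmesan: 0.4 cup

The original recipe has 320 mL of plain yogurt, so the scaling factor is 192 ÷ 320 = 3/5 = 0.6.
butter: (2 tbsp + 1 tsp = 7/3 tbsp) × 3/5 ÷ 8 tbsp/stick × 113.5 g/stick ≈ 19.9 g
tahini: 1 L × 3/5 × 1000 mL/L ÷ 240 mL/cup = 2.5 cup
grated parmesan: 2/3 cup × 3/5 = 0.4 cup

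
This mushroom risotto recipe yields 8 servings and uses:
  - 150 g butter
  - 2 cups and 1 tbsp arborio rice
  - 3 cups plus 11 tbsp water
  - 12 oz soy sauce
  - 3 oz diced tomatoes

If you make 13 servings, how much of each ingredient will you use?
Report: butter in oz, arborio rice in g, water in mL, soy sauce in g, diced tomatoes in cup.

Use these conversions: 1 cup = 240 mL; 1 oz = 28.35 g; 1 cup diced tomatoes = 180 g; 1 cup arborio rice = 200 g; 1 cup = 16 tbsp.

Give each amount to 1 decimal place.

butter: 8.6 oz; arborio rice: 670.3 g; water: 1438.1 mL; soy sauce: 552.8 g; diced tomatoes: 0.8 cup

Scaling factor: 13/8 = 1.625.
butter: 150 g × 13/8 ÷ 28.35 g/oz ≈ 8.6 oz
arborio rice: (2 cup + 1 tbsp = 2.0625 cup) × 13/8 × 200 g/cup ≈ 670.3 g
water: (3 cup + 11 tbsp = 3.6875 cup) × 13/8 × 240 mL/cup ≈ 1438.1 mL
soy sauce: 12 oz × 13/8 × 28.35 g/oz ≈ 552.8 g
diced tomatoes: 3 oz × 13/8 × 28.35 g/oz ÷ 180 g/cup ≈ 0.8 cup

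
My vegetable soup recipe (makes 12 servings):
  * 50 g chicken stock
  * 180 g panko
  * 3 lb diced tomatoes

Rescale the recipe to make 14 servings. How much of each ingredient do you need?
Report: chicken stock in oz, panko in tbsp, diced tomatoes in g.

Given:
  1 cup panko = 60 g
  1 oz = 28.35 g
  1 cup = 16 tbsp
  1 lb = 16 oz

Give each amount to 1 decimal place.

chicken stock: 2.1 oz; panko: 56.0 tbsp; diced tomatoes: 1587.6 g

Scaling factor: 14/12 = 7/6.
chicken stock: 50 g × 7/6 ÷ 28.35 g/oz ≈ 2.1 oz
panko: 180 g × 7/6 ÷ 60 g/cup × 16 tbsp/cup = 56.0 tbsp
diced tomatoes: 3 lb × 7/6 × 16 oz/lb × 28.35 g/oz = 1587.6 g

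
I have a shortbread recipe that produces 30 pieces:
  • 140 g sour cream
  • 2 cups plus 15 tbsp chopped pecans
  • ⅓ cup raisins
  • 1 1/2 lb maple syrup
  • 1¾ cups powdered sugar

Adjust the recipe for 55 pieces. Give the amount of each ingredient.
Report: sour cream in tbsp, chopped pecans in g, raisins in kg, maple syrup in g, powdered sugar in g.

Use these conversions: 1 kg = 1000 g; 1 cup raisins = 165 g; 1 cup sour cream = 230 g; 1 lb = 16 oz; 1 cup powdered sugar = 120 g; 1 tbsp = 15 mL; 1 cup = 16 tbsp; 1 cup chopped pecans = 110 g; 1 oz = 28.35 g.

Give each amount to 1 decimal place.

Scaling factor: 55/30 = 11/6.
sour cream: 140 g × 11/6 ÷ 230 g/cup × 16 tbsp/cup ≈ 17.9 tbsp
chopped pecans: (2 cup + 15 tbsp = 2.9375 cup) × 11/6 × 110 g/cup ≈ 592.4 g
raisins: 1/3 cup × 11/6 × 165 g/cup ÷ 1000 g/kg ≈ 0.1 kg
maple syrup: 1.5 lb × 11/6 × 16 oz/lb × 28.35 g/oz = 1247.4 g
powdered sugar: 1.75 cup × 11/6 × 120 g/cup = 385.0 g

sour cream: 17.9 tbsp; chopped pecans: 592.4 g; raisins: 0.1 kg; maple syrup: 1247.4 g; powdered sugar: 385.0 g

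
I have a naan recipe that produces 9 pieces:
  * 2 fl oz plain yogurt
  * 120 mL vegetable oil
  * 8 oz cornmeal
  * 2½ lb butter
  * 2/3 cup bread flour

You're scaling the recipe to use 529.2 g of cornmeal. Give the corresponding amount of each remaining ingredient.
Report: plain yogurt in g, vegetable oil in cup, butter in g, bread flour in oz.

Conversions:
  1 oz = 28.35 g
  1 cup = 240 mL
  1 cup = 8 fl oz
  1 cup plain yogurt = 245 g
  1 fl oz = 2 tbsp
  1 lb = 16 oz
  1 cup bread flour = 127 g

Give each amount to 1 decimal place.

plain yogurt: 142.9 g; vegetable oil: 1.2 cup; butter: 2646.0 g; bread flour: 7.0 oz

The original recipe has 226.8 g of cornmeal, so the scaling factor is 529.2 ÷ 226.8 = 7/3.
plain yogurt: 2 fl oz × 7/3 ÷ 8 fl oz/cup × 245 g/cup ≈ 142.9 g
vegetable oil: 120 mL × 7/3 ÷ 240 mL/cup ≈ 1.2 cup
butter: 2.5 lb × 7/3 × 16 oz/lb × 28.35 g/oz = 2646.0 g
bread flour: 2/3 cup × 7/3 × 127 g/cup ÷ 28.35 g/oz ≈ 7.0 oz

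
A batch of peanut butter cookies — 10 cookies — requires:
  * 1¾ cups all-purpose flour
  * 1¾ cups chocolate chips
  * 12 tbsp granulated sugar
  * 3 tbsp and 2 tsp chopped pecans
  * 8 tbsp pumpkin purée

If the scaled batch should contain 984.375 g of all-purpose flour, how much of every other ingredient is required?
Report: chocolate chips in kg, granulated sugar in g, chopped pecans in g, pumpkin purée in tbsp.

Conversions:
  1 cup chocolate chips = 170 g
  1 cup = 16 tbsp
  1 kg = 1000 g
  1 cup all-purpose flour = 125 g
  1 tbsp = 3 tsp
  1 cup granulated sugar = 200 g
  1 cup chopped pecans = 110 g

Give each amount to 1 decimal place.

The original recipe has 218.75 g of all-purpose flour, so the scaling factor is 984.375 ÷ 218.75 = 9/2 = 4.5.
chocolate chips: 1.75 cup × 9/2 × 170 g/cup ÷ 1000 g/kg ≈ 1.3 kg
granulated sugar: 12 tbsp × 9/2 ÷ 16 tbsp/cup × 200 g/cup = 675.0 g
chopped pecans: (3 tbsp + 2 tsp = 11/3 tbsp) × 9/2 ÷ 16 tbsp/cup × 110 g/cup ≈ 113.4 g
pumpkin purée: 8 tbsp × 9/2 = 36.0 tbsp

chocolate chips: 1.3 kg; granulated sugar: 675.0 g; chopped pecans: 113.4 g; pumpkin purée: 36.0 tbsp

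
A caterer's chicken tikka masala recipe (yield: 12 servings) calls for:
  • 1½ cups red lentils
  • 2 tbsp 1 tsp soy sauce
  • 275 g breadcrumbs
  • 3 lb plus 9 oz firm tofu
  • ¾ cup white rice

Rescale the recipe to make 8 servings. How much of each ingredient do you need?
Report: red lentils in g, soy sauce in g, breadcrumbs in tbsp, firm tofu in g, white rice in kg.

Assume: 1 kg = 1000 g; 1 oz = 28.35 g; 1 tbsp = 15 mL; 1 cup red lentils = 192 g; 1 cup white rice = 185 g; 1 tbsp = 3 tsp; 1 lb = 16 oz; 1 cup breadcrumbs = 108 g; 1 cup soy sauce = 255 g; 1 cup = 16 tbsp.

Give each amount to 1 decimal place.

Scaling factor: 8/12 = 2/3.
red lentils: 1.5 cup × 2/3 × 192 g/cup = 192.0 g
soy sauce: (2 tbsp + 1 tsp = 7/3 tbsp) × 2/3 ÷ 16 tbsp/cup × 255 g/cup ≈ 24.8 g
breadcrumbs: 275 g × 2/3 ÷ 108 g/cup × 16 tbsp/cup ≈ 27.2 tbsp
firm tofu: (3 lb + 9 oz = 3.5625 lb) × 2/3 × 16 oz/lb × 28.35 g/oz = 1077.3 g
white rice: 0.75 cup × 2/3 × 185 g/cup ÷ 1000 g/kg ≈ 0.1 kg

red lentils: 192.0 g; soy sauce: 24.8 g; breadcrumbs: 27.2 tbsp; firm tofu: 1077.3 g; white rice: 0.1 kg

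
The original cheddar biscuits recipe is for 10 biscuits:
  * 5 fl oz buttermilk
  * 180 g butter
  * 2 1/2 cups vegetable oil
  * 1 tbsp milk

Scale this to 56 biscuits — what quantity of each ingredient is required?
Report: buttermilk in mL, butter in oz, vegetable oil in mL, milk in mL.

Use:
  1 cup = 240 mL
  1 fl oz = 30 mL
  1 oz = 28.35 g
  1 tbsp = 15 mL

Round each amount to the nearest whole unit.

Scaling factor: 56/10 = 28/5 = 5.6.
buttermilk: 5 fl oz × 28/5 × 30 mL/fl oz = 840 mL
butter: 180 g × 28/5 ÷ 28.35 g/oz ≈ 36 oz
vegetable oil: 2.5 cup × 28/5 × 240 mL/cup = 3360 mL
milk: 1 tbsp × 28/5 × 15 mL/tbsp = 84 mL

buttermilk: 840 mL; butter: 36 oz; vegetable oil: 3360 mL; milk: 84 mL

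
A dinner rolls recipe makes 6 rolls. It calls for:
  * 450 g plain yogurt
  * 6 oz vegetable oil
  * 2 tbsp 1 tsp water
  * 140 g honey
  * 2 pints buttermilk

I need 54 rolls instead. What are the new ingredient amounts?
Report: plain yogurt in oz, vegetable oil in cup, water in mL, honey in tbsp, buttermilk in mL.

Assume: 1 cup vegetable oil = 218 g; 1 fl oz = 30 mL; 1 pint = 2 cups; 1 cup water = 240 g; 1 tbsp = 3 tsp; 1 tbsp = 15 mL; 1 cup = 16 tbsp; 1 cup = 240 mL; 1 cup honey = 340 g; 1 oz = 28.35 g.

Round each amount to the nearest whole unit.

plain yogurt: 143 oz; vegetable oil: 7 cup; water: 315 mL; honey: 59 tbsp; buttermilk: 8640 mL

Scaling factor: 54/6 = 9.
plain yogurt: 450 g × 9 ÷ 28.35 g/oz ≈ 143 oz
vegetable oil: 6 oz × 9 × 28.35 g/oz ÷ 218 g/cup ≈ 7 cup
water: (2 tbsp + 1 tsp = 7/3 tbsp) × 9 × 15 mL/tbsp = 315 mL
honey: 140 g × 9 ÷ 340 g/cup × 16 tbsp/cup ≈ 59 tbsp
buttermilk: 2 pint × 9 × 2 cup/pint × 240 mL/cup = 8640 mL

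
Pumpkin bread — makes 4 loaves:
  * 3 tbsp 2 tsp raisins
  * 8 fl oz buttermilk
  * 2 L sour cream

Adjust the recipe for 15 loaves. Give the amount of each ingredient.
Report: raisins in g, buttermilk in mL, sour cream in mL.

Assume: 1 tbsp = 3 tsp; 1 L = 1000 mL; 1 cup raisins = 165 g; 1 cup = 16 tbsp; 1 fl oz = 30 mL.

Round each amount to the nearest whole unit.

raisins: 142 g; buttermilk: 900 mL; sour cream: 7500 mL

Scaling factor: 15/4 = 3.75.
raisins: (3 tbsp + 2 tsp = 11/3 tbsp) × 15/4 ÷ 16 tbsp/cup × 165 g/cup ≈ 142 g
buttermilk: 8 fl oz × 15/4 × 30 mL/fl oz = 900 mL
sour cream: 2 L × 15/4 × 1000 mL/L = 7500 mL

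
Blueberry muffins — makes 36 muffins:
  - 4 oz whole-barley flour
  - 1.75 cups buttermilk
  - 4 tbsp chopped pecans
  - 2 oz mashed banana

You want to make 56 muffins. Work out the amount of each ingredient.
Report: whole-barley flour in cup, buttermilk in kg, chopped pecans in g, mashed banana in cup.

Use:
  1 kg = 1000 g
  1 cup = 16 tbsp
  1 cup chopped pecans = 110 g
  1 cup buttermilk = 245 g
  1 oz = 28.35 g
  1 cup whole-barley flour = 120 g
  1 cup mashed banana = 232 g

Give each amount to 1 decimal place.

Scaling factor: 56/36 = 14/9.
whole-barley flour: 4 oz × 14/9 × 28.35 g/oz ÷ 120 g/cup ≈ 1.5 cup
buttermilk: 1.75 cup × 14/9 × 245 g/cup ÷ 1000 g/kg ≈ 0.7 kg
chopped pecans: 4 tbsp × 14/9 ÷ 16 tbsp/cup × 110 g/cup ≈ 42.8 g
mashed banana: 2 oz × 14/9 × 28.35 g/oz ÷ 232 g/cup ≈ 0.4 cup

whole-barley flour: 1.5 cup; buttermilk: 0.7 kg; chopped pecans: 42.8 g; mashed banana: 0.4 cup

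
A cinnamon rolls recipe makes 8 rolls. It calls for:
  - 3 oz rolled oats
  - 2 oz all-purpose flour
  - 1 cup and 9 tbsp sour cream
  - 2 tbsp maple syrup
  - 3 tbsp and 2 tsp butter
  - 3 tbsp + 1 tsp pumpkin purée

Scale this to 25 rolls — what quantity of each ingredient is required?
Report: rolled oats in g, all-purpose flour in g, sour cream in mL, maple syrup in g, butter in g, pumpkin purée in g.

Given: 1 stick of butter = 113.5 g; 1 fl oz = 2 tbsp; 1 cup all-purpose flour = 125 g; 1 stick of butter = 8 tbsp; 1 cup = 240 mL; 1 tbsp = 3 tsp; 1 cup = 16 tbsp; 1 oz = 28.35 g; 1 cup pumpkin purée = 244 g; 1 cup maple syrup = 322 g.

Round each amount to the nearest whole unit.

rolled oats: 266 g; all-purpose flour: 177 g; sour cream: 1172 mL; maple syrup: 126 g; butter: 163 g; pumpkin purée: 159 g

Scaling factor: 25/8 = 3.125.
rolled oats: 3 oz × 25/8 × 28.35 g/oz ≈ 266 g
all-purpose flour: 2 oz × 25/8 × 28.35 g/oz ≈ 177 g
sour cream: (1 cup + 9 tbsp = 1.5625 cup) × 25/8 × 240 mL/cup ≈ 1172 mL
maple syrup: 2 tbsp × 25/8 ÷ 16 tbsp/cup × 322 g/cup ≈ 126 g
butter: (3 tbsp + 2 tsp = 11/3 tbsp) × 25/8 ÷ 8 tbsp/stick × 113.5 g/stick ≈ 163 g
pumpkin purée: (3 tbsp + 1 tsp = 10/3 tbsp) × 25/8 ÷ 16 tbsp/cup × 244 g/cup ≈ 159 g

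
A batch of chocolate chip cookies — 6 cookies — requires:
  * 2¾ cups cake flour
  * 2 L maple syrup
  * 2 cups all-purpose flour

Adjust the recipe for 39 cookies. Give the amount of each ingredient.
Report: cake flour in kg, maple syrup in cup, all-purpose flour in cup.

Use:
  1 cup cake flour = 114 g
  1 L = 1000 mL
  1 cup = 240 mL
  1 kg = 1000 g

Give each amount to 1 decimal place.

Scaling factor: 39/6 = 13/2 = 6.5.
cake flour: 2.75 cup × 13/2 × 114 g/cup ÷ 1000 g/kg ≈ 2.0 kg
maple syrup: 2 L × 13/2 × 1000 mL/L ÷ 240 mL/cup ≈ 54.2 cup
all-purpose flour: 2 cup × 13/2 = 13.0 cup

cake flour: 2.0 kg; maple syrup: 54.2 cup; all-purpose flour: 13.0 cup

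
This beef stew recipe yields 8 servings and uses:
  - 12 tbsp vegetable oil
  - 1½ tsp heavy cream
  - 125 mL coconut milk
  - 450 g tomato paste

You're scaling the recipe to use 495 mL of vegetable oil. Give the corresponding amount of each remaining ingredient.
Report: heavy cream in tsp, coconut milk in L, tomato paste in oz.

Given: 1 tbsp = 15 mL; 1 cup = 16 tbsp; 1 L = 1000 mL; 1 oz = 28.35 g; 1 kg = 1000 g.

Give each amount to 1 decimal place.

heavy cream: 4.1 tsp; coconut milk: 0.3 L; tomato paste: 43.7 oz

The original recipe has 180 mL of vegetable oil, so the scaling factor is 495 ÷ 180 = 11/4 = 2.75.
heavy cream: 1.5 tsp × 11/4 ≈ 4.1 tsp
coconut milk: 125 mL × 11/4 ÷ 1000 mL/L ≈ 0.3 L
tomato paste: 450 g × 11/4 ÷ 28.35 g/oz ≈ 43.7 oz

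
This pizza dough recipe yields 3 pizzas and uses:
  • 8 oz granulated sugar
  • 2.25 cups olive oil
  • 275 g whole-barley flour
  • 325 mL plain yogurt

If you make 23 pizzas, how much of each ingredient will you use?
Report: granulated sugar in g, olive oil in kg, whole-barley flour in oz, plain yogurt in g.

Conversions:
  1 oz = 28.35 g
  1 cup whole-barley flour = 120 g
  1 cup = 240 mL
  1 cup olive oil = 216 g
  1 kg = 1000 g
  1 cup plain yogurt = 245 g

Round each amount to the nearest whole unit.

Scaling factor: 23/3.
granulated sugar: 8 oz × 23/3 × 28.35 g/oz ≈ 1739 g
olive oil: 2.25 cup × 23/3 × 216 g/cup ÷ 1000 g/kg ≈ 4 kg
whole-barley flour: 275 g × 23/3 ÷ 28.35 g/oz ≈ 74 oz
plain yogurt: 325 mL × 23/3 ÷ 240 mL/cup × 245 g/cup ≈ 2544 g

granulated sugar: 1739 g; olive oil: 4 kg; whole-barley flour: 74 oz; plain yogurt: 2544 g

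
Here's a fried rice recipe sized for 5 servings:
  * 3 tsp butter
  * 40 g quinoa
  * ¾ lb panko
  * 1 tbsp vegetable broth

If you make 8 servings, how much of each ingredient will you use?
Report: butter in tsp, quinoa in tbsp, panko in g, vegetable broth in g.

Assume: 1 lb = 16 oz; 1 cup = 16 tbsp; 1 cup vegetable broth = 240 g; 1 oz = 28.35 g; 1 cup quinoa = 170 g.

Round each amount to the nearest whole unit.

Scaling factor: 8/5 = 1.6.
butter: 3 tsp × 8/5 ≈ 5 tsp
quinoa: 40 g × 8/5 ÷ 170 g/cup × 16 tbsp/cup ≈ 6 tbsp
panko: 0.75 lb × 8/5 × 16 oz/lb × 28.35 g/oz ≈ 544 g
vegetable broth: 1 tbsp × 8/5 ÷ 16 tbsp/cup × 240 g/cup = 24 g

butter: 5 tsp; quinoa: 6 tbsp; panko: 544 g; vegetable broth: 24 g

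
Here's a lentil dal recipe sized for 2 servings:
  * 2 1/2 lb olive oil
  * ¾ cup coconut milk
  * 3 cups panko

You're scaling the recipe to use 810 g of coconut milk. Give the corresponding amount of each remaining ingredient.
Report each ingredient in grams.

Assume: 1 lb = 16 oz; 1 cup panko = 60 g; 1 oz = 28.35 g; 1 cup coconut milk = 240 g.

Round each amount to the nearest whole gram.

The original recipe has 180 g of coconut milk, so the scaling factor is 810 ÷ 180 = 9/2 = 4.5.
olive oil: 2.5 lb × 9/2 × 16 oz/lb × 28.35 g/oz = 5103 g
panko: 3 cup × 9/2 × 60 g/cup = 810 g

olive oil: 5103 g; panko: 810 g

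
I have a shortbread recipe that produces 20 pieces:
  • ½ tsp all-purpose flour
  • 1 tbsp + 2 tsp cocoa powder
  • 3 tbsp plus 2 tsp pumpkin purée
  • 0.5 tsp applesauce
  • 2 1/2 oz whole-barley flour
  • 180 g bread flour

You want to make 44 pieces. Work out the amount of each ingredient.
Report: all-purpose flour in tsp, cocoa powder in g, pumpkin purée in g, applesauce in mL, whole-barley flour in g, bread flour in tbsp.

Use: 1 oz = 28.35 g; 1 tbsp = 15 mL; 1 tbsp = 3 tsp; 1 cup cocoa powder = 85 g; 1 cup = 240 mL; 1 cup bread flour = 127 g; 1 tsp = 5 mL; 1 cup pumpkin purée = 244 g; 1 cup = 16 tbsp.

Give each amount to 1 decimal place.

all-purpose flour: 1.1 tsp; cocoa powder: 19.5 g; pumpkin purée: 123.0 g; applesauce: 5.5 mL; whole-barley flour: 155.9 g; bread flour: 49.9 tbsp

Scaling factor: 44/20 = 11/5 = 2.2.
all-purpose flour: 0.5 tsp × 11/5 = 1.1 tsp
cocoa powder: (1 tbsp + 2 tsp = 5/3 tbsp) × 11/5 ÷ 16 tbsp/cup × 85 g/cup ≈ 19.5 g
pumpkin purée: (3 tbsp + 2 tsp = 11/3 tbsp) × 11/5 ÷ 16 tbsp/cup × 244 g/cup ≈ 123.0 g
applesauce: 0.5 tsp × 11/5 × 5 mL/tsp = 5.5 mL
whole-barley flour: 2.5 oz × 11/5 × 28.35 g/oz ≈ 155.9 g
bread flour: 180 g × 11/5 ÷ 127 g/cup × 16 tbsp/cup ≈ 49.9 tbsp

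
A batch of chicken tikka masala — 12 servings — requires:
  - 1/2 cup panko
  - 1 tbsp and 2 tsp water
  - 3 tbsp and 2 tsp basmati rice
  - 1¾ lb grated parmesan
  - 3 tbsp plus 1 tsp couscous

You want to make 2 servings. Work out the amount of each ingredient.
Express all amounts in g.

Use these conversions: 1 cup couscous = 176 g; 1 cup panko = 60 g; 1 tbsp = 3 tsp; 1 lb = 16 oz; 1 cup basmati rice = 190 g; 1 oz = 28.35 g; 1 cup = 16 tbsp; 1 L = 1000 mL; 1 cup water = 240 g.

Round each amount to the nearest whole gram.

panko: 5 g; water: 4 g; basmati rice: 7 g; grated parmesan: 132 g; couscous: 6 g

Scaling factor: 2/12 = 1/6.
panko: 0.5 cup × 1/6 × 60 g/cup = 5 g
water: (1 tbsp + 2 tsp = 5/3 tbsp) × 1/6 ÷ 16 tbsp/cup × 240 g/cup ≈ 4 g
basmati rice: (3 tbsp + 2 tsp = 11/3 tbsp) × 1/6 ÷ 16 tbsp/cup × 190 g/cup ≈ 7 g
grated parmesan: 1.75 lb × 1/6 × 16 oz/lb × 28.35 g/oz ≈ 132 g
couscous: (3 tbsp + 1 tsp = 10/3 tbsp) × 1/6 ÷ 16 tbsp/cup × 176 g/cup ≈ 6 g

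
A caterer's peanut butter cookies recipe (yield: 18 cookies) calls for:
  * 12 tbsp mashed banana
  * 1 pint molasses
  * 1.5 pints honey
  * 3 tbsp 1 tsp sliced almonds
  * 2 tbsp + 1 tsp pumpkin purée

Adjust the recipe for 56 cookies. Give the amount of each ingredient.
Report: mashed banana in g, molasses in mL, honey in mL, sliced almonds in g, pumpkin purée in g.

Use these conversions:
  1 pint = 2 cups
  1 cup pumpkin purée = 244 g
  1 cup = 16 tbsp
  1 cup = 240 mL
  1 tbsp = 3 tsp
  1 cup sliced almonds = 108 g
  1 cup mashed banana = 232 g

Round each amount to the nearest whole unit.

mashed banana: 541 g; molasses: 1493 mL; honey: 2240 mL; sliced almonds: 70 g; pumpkin purée: 111 g

Scaling factor: 56/18 = 28/9.
mashed banana: 12 tbsp × 28/9 ÷ 16 tbsp/cup × 232 g/cup ≈ 541 g
molasses: 1 pint × 28/9 × 2 cup/pint × 240 mL/cup ≈ 1493 mL
honey: 1.5 pint × 28/9 × 2 cup/pint × 240 mL/cup = 2240 mL
sliced almonds: (3 tbsp + 1 tsp = 10/3 tbsp) × 28/9 ÷ 16 tbsp/cup × 108 g/cup = 70 g
pumpkin purée: (2 tbsp + 1 tsp = 7/3 tbsp) × 28/9 ÷ 16 tbsp/cup × 244 g/cup ≈ 111 g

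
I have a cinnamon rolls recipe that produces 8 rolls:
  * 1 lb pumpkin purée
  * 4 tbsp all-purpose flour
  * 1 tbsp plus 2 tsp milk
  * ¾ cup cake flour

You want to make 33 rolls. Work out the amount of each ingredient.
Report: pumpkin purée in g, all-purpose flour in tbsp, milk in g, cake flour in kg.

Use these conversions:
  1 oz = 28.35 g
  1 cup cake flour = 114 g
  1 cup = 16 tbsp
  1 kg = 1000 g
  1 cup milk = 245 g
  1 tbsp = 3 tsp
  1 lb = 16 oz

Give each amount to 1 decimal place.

pumpkin purée: 1871.1 g; all-purpose flour: 16.5 tbsp; milk: 105.3 g; cake flour: 0.4 kg

Scaling factor: 33/8 = 4.125.
pumpkin purée: 1 lb × 33/8 × 16 oz/lb × 28.35 g/oz = 1871.1 g
all-purpose flour: 4 tbsp × 33/8 = 16.5 tbsp
milk: (1 tbsp + 2 tsp = 5/3 tbsp) × 33/8 ÷ 16 tbsp/cup × 245 g/cup ≈ 105.3 g
cake flour: 0.75 cup × 33/8 × 114 g/cup ÷ 1000 g/kg ≈ 0.4 kg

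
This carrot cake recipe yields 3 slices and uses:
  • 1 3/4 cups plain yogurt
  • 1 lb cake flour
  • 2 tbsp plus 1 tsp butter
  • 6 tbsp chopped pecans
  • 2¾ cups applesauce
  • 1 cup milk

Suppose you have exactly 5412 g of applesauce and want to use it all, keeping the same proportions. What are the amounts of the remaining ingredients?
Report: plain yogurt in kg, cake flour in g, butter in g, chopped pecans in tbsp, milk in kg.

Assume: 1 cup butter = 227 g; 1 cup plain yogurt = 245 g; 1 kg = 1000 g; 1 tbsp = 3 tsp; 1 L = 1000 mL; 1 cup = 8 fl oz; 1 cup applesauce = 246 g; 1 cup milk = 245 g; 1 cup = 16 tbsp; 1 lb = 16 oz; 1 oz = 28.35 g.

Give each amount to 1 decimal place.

plain yogurt: 3.4 kg; cake flour: 3628.8 g; butter: 264.8 g; chopped pecans: 48.0 tbsp; milk: 2.0 kg

The original recipe has 676.5 g of applesauce, so the scaling factor is 5412 ÷ 676.5 = 8.
plain yogurt: 1.75 cup × 8 × 245 g/cup ÷ 1000 g/kg ≈ 3.4 kg
cake flour: 1 lb × 8 × 16 oz/lb × 28.35 g/oz = 3628.8 g
butter: (2 tbsp + 1 tsp = 7/3 tbsp) × 8 ÷ 16 tbsp/cup × 227 g/cup ≈ 264.8 g
chopped pecans: 6 tbsp × 8 = 48.0 tbsp
milk: 1 cup × 8 × 245 g/cup ÷ 1000 g/kg ≈ 2.0 kg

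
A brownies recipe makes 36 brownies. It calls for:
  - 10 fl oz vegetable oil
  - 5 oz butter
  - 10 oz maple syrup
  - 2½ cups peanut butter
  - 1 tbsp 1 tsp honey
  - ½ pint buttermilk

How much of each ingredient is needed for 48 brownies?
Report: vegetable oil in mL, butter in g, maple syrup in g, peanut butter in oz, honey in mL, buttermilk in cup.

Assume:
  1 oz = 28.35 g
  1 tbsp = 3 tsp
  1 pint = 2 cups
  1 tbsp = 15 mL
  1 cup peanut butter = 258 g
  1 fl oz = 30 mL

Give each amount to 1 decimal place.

Scaling factor: 48/36 = 4/3.
vegetable oil: 10 fl oz × 4/3 × 30 mL/fl oz = 400.0 mL
butter: 5 oz × 4/3 × 28.35 g/oz = 189.0 g
maple syrup: 10 oz × 4/3 × 28.35 g/oz = 378.0 g
peanut butter: 2.5 cup × 4/3 × 258 g/cup ÷ 28.35 g/oz ≈ 30.3 oz
honey: (1 tbsp + 1 tsp = 4/3 tbsp) × 4/3 × 15 mL/tbsp ≈ 26.7 mL
buttermilk: 0.5 pint × 4/3 × 2 cup/pint ≈ 1.3 cup

vegetable oil: 400.0 mL; butter: 189.0 g; maple syrup: 378.0 g; peanut butter: 30.3 oz; honey: 26.7 mL; buttermilk: 1.3 cup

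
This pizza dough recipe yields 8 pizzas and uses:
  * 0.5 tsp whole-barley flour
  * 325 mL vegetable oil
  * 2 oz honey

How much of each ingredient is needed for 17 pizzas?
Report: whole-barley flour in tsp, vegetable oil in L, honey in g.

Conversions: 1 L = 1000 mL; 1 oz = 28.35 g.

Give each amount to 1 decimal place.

whole-barley flour: 1.1 tsp; vegetable oil: 0.7 L; honey: 120.5 g

Scaling factor: 17/8 = 2.125.
whole-barley flour: 0.5 tsp × 17/8 ≈ 1.1 tsp
vegetable oil: 325 mL × 17/8 ÷ 1000 mL/L ≈ 0.7 L
honey: 2 oz × 17/8 × 28.35 g/oz ≈ 120.5 g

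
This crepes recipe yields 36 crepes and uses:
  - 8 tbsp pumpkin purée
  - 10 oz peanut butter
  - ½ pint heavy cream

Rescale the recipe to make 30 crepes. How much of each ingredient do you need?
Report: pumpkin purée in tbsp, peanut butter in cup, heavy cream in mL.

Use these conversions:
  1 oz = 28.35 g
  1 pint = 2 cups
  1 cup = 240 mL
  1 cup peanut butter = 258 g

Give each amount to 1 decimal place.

pumpkin purée: 6.7 tbsp; peanut butter: 0.9 cup; heavy cream: 200.0 mL

Scaling factor: 30/36 = 5/6.
pumpkin purée: 8 tbsp × 5/6 ≈ 6.7 tbsp
peanut butter: 10 oz × 5/6 × 28.35 g/oz ÷ 258 g/cup ≈ 0.9 cup
heavy cream: 0.5 pint × 5/6 × 2 cup/pint × 240 mL/cup = 200.0 mL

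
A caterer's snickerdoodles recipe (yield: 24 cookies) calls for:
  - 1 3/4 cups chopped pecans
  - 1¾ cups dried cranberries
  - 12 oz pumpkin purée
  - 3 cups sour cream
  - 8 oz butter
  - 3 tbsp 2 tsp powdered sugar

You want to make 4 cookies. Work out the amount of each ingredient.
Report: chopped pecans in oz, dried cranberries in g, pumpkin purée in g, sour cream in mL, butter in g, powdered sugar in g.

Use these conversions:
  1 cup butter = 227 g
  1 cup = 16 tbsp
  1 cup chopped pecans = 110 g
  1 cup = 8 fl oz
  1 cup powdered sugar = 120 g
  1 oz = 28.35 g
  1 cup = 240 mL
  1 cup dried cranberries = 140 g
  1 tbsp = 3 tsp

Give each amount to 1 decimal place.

chopped pecans: 1.1 oz; dried cranberries: 40.8 g; pumpkin purée: 56.7 g; sour cream: 120.0 mL; butter: 37.8 g; powdered sugar: 4.6 g

Scaling factor: 4/24 = 1/6.
chopped pecans: 1.75 cup × 1/6 × 110 g/cup ÷ 28.35 g/oz ≈ 1.1 oz
dried cranberries: 1.75 cup × 1/6 × 140 g/cup ≈ 40.8 g
pumpkin purée: 12 oz × 1/6 × 28.35 g/oz = 56.7 g
sour cream: 3 cup × 1/6 × 240 mL/cup = 120.0 mL
butter: 8 oz × 1/6 × 28.35 g/oz = 37.8 g
powdered sugar: (3 tbsp + 2 tsp = 11/3 tbsp) × 1/6 ÷ 16 tbsp/cup × 120 g/cup ≈ 4.6 g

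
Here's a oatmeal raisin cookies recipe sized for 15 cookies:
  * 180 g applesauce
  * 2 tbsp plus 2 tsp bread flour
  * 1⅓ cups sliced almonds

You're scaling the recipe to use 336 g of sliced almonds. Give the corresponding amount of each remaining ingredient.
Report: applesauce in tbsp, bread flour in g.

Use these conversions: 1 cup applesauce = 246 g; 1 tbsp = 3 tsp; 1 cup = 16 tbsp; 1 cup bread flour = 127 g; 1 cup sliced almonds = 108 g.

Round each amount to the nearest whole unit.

The original recipe has 144 g of sliced almonds, so the scaling factor is 336 ÷ 144 = 7/3.
applesauce: 180 g × 7/3 ÷ 246 g/cup × 16 tbsp/cup ≈ 27 tbsp
bread flour: (2 tbsp + 2 tsp = 8/3 tbsp) × 7/3 ÷ 16 tbsp/cup × 127 g/cup ≈ 49 g

applesauce: 27 tbsp; bread flour: 49 g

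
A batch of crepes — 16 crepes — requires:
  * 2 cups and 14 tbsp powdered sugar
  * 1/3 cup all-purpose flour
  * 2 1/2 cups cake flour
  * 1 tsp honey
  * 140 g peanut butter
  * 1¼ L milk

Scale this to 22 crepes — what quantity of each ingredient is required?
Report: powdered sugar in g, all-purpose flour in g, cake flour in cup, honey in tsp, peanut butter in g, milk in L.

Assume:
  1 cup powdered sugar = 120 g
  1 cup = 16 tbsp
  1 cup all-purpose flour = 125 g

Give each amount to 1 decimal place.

powdered sugar: 474.4 g; all-purpose flour: 57.3 g; cake flour: 3.4 cup; honey: 1.4 tsp; peanut butter: 192.5 g; milk: 1.7 L

Scaling factor: 22/16 = 11/8 = 1.375.
powdered sugar: (2 cup + 14 tbsp = 2.875 cup) × 11/8 × 120 g/cup ≈ 474.4 g
all-purpose flour: 1/3 cup × 11/8 × 125 g/cup ≈ 57.3 g
cake flour: 2.5 cup × 11/8 ≈ 3.4 cup
honey: 1 tsp × 11/8 ≈ 1.4 tsp
peanut butter: 140 g × 11/8 = 192.5 g
milk: 1.25 L × 11/8 ≈ 1.7 L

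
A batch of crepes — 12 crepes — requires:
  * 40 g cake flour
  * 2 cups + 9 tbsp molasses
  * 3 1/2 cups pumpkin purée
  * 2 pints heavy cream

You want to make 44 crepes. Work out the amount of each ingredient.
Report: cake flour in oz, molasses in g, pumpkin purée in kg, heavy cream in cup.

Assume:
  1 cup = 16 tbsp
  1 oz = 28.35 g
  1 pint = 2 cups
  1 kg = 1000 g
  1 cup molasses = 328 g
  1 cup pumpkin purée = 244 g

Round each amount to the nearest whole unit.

cake flour: 5 oz; molasses: 3082 g; pumpkin purée: 3 kg; heavy cream: 15 cup

Scaling factor: 44/12 = 11/3.
cake flour: 40 g × 11/3 ÷ 28.35 g/oz ≈ 5 oz
molasses: (2 cup + 9 tbsp = 2.5625 cup) × 11/3 × 328 g/cup ≈ 3082 g
pumpkin purée: 3.5 cup × 11/3 × 244 g/cup ÷ 1000 g/kg ≈ 3 kg
heavy cream: 2 pint × 11/3 × 2 cup/pint ≈ 15 cup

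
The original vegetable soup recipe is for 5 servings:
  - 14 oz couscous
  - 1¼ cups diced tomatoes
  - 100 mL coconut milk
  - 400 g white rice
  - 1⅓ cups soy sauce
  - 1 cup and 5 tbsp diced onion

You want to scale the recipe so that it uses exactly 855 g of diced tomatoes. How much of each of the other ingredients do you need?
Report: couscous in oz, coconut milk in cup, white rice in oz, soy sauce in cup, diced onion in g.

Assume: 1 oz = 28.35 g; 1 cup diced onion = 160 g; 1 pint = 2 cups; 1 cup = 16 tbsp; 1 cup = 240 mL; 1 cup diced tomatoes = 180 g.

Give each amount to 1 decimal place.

The original recipe has 225 g of diced tomatoes, so the scaling factor is 855 ÷ 225 = 19/5 = 3.8.
couscous: 14 oz × 19/5 = 53.2 oz
coconut milk: 100 mL × 19/5 ÷ 240 mL/cup ≈ 1.6 cup
white rice: 400 g × 19/5 ÷ 28.35 g/oz ≈ 53.6 oz
soy sauce: 4/3 cup × 19/5 ≈ 5.1 cup
diced onion: (1 cup + 5 tbsp = 1.3125 cup) × 19/5 × 160 g/cup = 798.0 g

couscous: 53.2 oz; coconut milk: 1.6 cup; white rice: 53.6 oz; soy sauce: 5.1 cup; diced onion: 798.0 g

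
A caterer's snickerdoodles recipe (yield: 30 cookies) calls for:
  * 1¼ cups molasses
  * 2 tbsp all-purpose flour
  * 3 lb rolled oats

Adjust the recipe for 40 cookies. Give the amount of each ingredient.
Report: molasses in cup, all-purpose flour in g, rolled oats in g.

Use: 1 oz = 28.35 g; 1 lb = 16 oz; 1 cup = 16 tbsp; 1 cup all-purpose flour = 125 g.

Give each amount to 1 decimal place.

molasses: 1.7 cup; all-purpose flour: 20.8 g; rolled oats: 1814.4 g

Scaling factor: 40/30 = 4/3.
molasses: 1.25 cup × 4/3 ≈ 1.7 cup
all-purpose flour: 2 tbsp × 4/3 ÷ 16 tbsp/cup × 125 g/cup ≈ 20.8 g
rolled oats: 3 lb × 4/3 × 16 oz/lb × 28.35 g/oz = 1814.4 g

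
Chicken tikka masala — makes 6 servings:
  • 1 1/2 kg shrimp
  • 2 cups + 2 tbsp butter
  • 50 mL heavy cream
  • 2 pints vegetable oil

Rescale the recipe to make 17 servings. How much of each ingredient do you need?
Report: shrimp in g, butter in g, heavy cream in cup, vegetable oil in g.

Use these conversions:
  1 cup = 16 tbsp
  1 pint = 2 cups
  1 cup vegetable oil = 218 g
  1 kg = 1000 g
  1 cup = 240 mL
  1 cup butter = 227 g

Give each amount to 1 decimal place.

shrimp: 4250.0 g; butter: 1366.7 g; heavy cream: 0.6 cup; vegetable oil: 2470.7 g

Scaling factor: 17/6.
shrimp: 1.5 kg × 17/6 × 1000 g/kg = 4250.0 g
butter: (2 cup + 2 tbsp = 2.125 cup) × 17/6 × 227 g/cup ≈ 1366.7 g
heavy cream: 50 mL × 17/6 ÷ 240 mL/cup ≈ 0.6 cup
vegetable oil: 2 pint × 17/6 × 2 cup/pint × 218 g/cup ≈ 2470.7 g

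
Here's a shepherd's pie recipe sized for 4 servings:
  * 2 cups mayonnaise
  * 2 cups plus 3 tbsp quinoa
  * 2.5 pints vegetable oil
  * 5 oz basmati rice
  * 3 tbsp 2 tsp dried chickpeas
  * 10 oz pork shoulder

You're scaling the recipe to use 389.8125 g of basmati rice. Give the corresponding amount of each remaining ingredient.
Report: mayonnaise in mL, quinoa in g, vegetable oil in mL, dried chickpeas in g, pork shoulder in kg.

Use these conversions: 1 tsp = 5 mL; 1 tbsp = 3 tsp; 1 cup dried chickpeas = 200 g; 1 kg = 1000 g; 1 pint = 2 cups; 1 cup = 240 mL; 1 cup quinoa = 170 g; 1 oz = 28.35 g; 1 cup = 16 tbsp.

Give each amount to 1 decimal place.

The original recipe has 141.75 g of basmati rice, so the scaling factor is 389.8125 ÷ 141.75 = 11/4 = 2.75.
mayonnaise: 2 cup × 11/4 × 240 mL/cup = 1320.0 mL
quinoa: (2 cup + 3 tbsp = 2.1875 cup) × 11/4 × 170 g/cup ≈ 1022.7 g
vegetable oil: 2.5 pint × 11/4 × 2 cup/pint × 240 mL/cup = 3300.0 mL
dried chickpeas: (3 tbsp + 2 tsp = 11/3 tbsp) × 11/4 ÷ 16 tbsp/cup × 200 g/cup ≈ 126.0 g
pork shoulder: 10 oz × 11/4 × 28.35 g/oz ÷ 1000 g/kg ≈ 0.8 kg

mayonnaise: 1320.0 mL; quinoa: 1022.7 g; vegetable oil: 3300.0 mL; dried chickpeas: 126.0 g; pork shoulder: 0.8 kg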